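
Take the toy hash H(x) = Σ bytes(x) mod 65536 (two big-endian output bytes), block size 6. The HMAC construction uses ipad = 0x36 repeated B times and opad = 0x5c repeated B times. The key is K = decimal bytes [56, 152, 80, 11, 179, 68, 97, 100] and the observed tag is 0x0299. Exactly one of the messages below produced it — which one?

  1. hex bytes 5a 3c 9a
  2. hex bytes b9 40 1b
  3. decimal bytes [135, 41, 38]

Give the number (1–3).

1

Key decimal bytes [56, 152, 80, 11, 179, 68, 97, 100] = 38 98 50 0b b3 44 61 64 is 8 bytes > B = 6, so hash it first: H(key) = 02 e7, then zero-pad to 6 bytes: K' = 02 e7 00 00 00 00.
K' ⊕ ipad = 34 d1 36 36 36 36; K' ⊕ opad = 5e bb 5c 5c 5c 5c.
m1: inner = H(34 d1 36 36 36 36 5a 3c 9a) = 03 0d; tag = H(5e bb 5c 5c 5c 5c 03 0d) = 0299 ← matches
m2: inner = H(34 d1 36 36 36 36 b9 40 1b) = 02 f1; tag = H(5e bb 5c 5c 5c 5c 02 f1) = 037c
m3: inner = H(34 d1 36 36 36 36 87 29 26) = 02 b3; tag = H(5e bb 5c 5c 5c 5c 02 b3) = 033e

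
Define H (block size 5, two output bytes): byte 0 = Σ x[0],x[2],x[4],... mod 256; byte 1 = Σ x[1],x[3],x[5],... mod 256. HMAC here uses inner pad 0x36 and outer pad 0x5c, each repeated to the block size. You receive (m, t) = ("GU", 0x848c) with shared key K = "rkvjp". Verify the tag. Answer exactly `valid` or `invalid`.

valid

Key "rkvjp" = 72 6b 76 6a 70 is exactly B = 5 bytes: K' = 72 6b 76 6a 70.
K' ⊕ ipad = 44 5d 40 5c 46; K' ⊕ opad = 2e 37 2a 36 2c.
Inner hash: even-index sum = 287 mod 256 = 31; odd-index sum = 256 mod 256 = 0 → 1f 00.
Outer hash (recomputed tag): even-index sum = 132 mod 256 = 132; odd-index sum = 140 mod 256 = 140 → 84 8c.
Recomputed tag = 848c; claimed = 848c → match.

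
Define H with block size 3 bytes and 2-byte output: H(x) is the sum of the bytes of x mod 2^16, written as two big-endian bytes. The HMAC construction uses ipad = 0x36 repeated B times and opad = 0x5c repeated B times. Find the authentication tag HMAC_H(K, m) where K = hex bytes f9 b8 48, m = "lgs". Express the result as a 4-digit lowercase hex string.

Key hex bytes f9 b8 48 is exactly B = 3 bytes: K' = f9 b8 48.
K' ⊕ ipad = cf 8e 7e.  K' ⊕ opad = a5 e4 14.
Inner input = (K'⊕ipad) ∥ m = cf 8e 7e ∥ 6c 67 73.
Inner hash: sum = 207+142+126+108+103+115 = 801 → 03 21.
Outer input = (K'⊕opad) ∥ inner = a5 e4 14 ∥ 03 21.
Outer hash (tag): sum = 165+228+20+3+33 = 449 → 01 c1.

01c1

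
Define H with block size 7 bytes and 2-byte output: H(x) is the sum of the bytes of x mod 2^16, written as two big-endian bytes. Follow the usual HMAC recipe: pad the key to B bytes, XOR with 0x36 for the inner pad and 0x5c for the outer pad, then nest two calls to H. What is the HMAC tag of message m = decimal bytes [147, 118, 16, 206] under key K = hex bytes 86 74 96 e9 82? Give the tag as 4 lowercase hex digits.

0494

Key hex bytes 86 74 96 e9 82 is 5 bytes ≤ B = 7; zero-pad to 7 bytes: K' = 86 74 96 e9 82 00 00.
K' ⊕ ipad = b0 42 a0 df b4 36 36.  K' ⊕ opad = da 28 ca b5 de 5c 5c.
Inner input = (K'⊕ipad) ∥ m = b0 42 a0 df b4 36 36 ∥ 93 76 10 ce.
Inner hash: sum = 176+66+160+223+180+54+54+147+118+16+206 = 1400 → 05 78.
Outer input = (K'⊕opad) ∥ inner = da 28 ca b5 de 5c 5c ∥ 05 78.
Outer hash (tag): sum = 218+40+202+181+222+92+92+5+120 = 1172 → 04 94.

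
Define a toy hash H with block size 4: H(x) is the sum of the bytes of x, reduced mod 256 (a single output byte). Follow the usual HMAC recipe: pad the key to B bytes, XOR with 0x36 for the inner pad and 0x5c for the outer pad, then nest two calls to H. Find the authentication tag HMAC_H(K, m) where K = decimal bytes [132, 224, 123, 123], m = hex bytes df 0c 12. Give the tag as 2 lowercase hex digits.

Key decimal bytes [132, 224, 123, 123] = 84 e0 7b 7b is exactly B = 4 bytes: K' = 84 e0 7b 7b.
K' ⊕ ipad = b2 d6 4d 4d.  K' ⊕ opad = d8 bc 27 27.
Inner input = (K'⊕ipad) ∥ m = b2 d6 4d 4d ∥ df 0c 12.
Inner hash: sum = 178+214+77+77+223+12+18 = 799; mod 256 = 31 → 1f.
Outer input = (K'⊕opad) ∥ inner = d8 bc 27 27 ∥ 1f.
Outer hash (tag): sum = 216+188+39+39+31 = 513; mod 256 = 1 → 01.

01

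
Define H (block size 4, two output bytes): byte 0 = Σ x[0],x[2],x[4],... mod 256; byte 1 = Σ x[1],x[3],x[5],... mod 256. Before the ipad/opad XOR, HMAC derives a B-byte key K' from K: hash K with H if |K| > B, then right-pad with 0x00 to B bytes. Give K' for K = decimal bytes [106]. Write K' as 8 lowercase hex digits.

6a000000

Key decimal bytes [106] = 6a is 1 byte ≤ B = 4; zero-pad to 4 bytes: K' = 6a 00 00 00.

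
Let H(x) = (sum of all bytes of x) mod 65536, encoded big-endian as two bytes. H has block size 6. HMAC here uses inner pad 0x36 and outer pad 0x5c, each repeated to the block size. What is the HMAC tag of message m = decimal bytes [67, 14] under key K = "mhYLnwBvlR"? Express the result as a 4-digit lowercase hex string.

029b

Key "mhYLnwBvlR" = 6d 68 59 4c 6e 77 42 76 6c 52 is 10 bytes > B = 6, so hash it first: H(key) = 03 d5, then zero-pad to 6 bytes: K' = 03 d5 00 00 00 00.
K' ⊕ ipad = 35 e3 36 36 36 36.  K' ⊕ opad = 5f 89 5c 5c 5c 5c.
Inner input = (K'⊕ipad) ∥ m = 35 e3 36 36 36 36 ∥ 43 0e.
Inner hash: sum = 53+227+54+54+54+54+67+14 = 577 → 02 41.
Outer input = (K'⊕opad) ∥ inner = 5f 89 5c 5c 5c 5c ∥ 02 41.
Outer hash (tag): sum = 95+137+92+92+92+92+2+65 = 667 → 02 9b.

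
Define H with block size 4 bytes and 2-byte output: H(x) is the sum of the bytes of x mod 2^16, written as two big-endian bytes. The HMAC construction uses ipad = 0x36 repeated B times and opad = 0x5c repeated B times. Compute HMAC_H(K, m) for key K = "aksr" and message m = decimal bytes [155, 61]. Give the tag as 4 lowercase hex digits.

Key "aksr" = 61 6b 73 72 is exactly B = 4 bytes: K' = 61 6b 73 72.
K' ⊕ ipad = 57 5d 45 44.  K' ⊕ opad = 3d 37 2f 2e.
Inner input = (K'⊕ipad) ∥ m = 57 5d 45 44 ∥ 9b 3d.
Inner hash: sum = 87+93+69+68+155+61 = 533 → 02 15.
Outer input = (K'⊕opad) ∥ inner = 3d 37 2f 2e ∥ 02 15.
Outer hash (tag): sum = 61+55+47+46+2+21 = 232 → 00 e8.

00e8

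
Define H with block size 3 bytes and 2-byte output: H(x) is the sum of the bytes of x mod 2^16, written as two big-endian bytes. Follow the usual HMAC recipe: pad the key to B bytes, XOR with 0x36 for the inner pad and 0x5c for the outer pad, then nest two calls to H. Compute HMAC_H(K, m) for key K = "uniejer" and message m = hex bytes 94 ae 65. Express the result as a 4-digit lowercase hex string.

Key "uniejer" = 75 6e 69 65 6a 65 72 is 7 bytes > B = 3, so hash it first: H(key) = 02 f2, then zero-pad to 3 bytes: K' = 02 f2 00.
K' ⊕ ipad = 34 c4 36.  K' ⊕ opad = 5e ae 5c.
Inner input = (K'⊕ipad) ∥ m = 34 c4 36 ∥ 94 ae 65.
Inner hash: sum = 52+196+54+148+174+101 = 725 → 02 d5.
Outer input = (K'⊕opad) ∥ inner = 5e ae 5c ∥ 02 d5.
Outer hash (tag): sum = 94+174+92+2+213 = 575 → 02 3f.

023f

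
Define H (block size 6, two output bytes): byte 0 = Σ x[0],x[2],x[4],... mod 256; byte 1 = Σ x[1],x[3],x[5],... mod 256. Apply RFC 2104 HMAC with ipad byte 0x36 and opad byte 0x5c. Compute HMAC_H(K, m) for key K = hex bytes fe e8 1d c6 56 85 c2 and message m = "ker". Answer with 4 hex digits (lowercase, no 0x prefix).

Key hex bytes fe e8 1d c6 56 85 c2 is 7 bytes > B = 6, so hash it first: H(key) = 33 33, then zero-pad to 6 bytes: K' = 33 33 00 00 00 00.
K' ⊕ ipad = 05 05 36 36 36 36.  K' ⊕ opad = 6f 6f 5c 5c 5c 5c.
Inner input = (K'⊕ipad) ∥ m = 05 05 36 36 36 36 ∥ 6b 65 72.
Inner hash: even-index sum = 334 mod 256 = 78; odd-index sum = 214 mod 256 = 214 → 4e d6.
Outer input = (K'⊕opad) ∥ inner = 6f 6f 5c 5c 5c 5c ∥ 4e d6.
Outer hash (tag): even-index sum = 373 mod 256 = 117; odd-index sum = 509 mod 256 = 253 → 75 fd.

75fd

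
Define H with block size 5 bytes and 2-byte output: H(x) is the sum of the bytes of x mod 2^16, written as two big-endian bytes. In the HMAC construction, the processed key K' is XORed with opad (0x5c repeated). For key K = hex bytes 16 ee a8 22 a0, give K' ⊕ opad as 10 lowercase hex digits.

4ab2f47efc

Key hex bytes 16 ee a8 22 a0 is exactly B = 5 bytes: K' = 16 ee a8 22 a0.
XOR each byte with 0x5c: 16⊕5c=4a, ee⊕5c=b2, a8⊕5c=f4, 22⊕5c=7e, a0⊕5c=fc.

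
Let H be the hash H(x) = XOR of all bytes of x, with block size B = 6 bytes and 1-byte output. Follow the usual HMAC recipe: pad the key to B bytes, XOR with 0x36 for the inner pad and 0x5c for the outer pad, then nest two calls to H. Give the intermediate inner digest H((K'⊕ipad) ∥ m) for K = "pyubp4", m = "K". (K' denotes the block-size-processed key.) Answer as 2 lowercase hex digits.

Key "pyubp4" = 70 79 75 62 70 34 is exactly B = 6 bytes: K' = 70 79 75 62 70 34.
K' ⊕ ipad = 46 4f 43 54 46 02.
Inner input = 46 4f 43 54 46 02 ∥ 4b.
Inner hash: XOR 46⊕4f⊕43⊕54⊕46⊕02⊕4b = 11.

11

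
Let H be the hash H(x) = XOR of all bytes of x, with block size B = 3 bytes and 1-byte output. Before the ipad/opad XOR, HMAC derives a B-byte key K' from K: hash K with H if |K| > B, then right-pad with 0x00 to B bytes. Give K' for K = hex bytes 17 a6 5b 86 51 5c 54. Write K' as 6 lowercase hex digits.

350000

|K| = 7 > B = 3, so first hash the key.
H(K): XOR 17⊕a6⊕5b⊕86⊕51⊕5c⊕54 = 35.
Zero-pad H(K) = 35 to 3 bytes: K' = 35 00 00.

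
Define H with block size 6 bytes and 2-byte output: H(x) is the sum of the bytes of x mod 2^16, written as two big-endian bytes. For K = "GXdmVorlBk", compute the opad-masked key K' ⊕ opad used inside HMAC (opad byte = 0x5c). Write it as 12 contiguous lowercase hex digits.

5f9c5c5c5c5c

Key "GXdmVorlBk" = 47 58 64 6d 56 6f 72 6c 42 6b is 10 bytes > B = 6, so hash it first: H(key) = 03 c0, then zero-pad to 6 bytes: K' = 03 c0 00 00 00 00.
XOR each byte with 0x5c: 03⊕5c=5f, c0⊕5c=9c, 00⊕5c=5c, 00⊕5c=5c, 00⊕5c=5c, 00⊕5c=5c.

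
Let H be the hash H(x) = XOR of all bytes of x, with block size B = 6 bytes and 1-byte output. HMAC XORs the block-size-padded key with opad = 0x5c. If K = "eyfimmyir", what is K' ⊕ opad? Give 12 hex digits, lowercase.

Key "eyfimmyir" = 65 79 66 69 6d 6d 79 69 72 is 9 bytes > B = 6, so hash it first: H(key) = 71, then zero-pad to 6 bytes: K' = 71 00 00 00 00 00.
XOR each byte with 0x5c: 71⊕5c=2d, 00⊕5c=5c, 00⊕5c=5c, 00⊕5c=5c, 00⊕5c=5c, 00⊕5c=5c.

2d5c5c5c5c5c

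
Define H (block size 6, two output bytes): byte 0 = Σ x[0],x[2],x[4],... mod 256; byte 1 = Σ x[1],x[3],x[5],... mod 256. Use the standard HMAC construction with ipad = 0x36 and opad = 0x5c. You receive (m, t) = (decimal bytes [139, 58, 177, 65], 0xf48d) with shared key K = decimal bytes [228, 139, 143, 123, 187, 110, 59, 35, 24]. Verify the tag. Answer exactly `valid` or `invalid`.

Key decimal bytes [228, 139, 143, 123, 187, 110, 59, 35, 24] = e4 8b 8f 7b bb 6e 3b 23 18 is 9 bytes > B = 6, so hash it first: H(key) = 81 97, then zero-pad to 6 bytes: K' = 81 97 00 00 00 00.
K' ⊕ ipad = b7 a1 36 36 36 36; K' ⊕ opad = dd cb 5c 5c 5c 5c.
Inner hash: even-index sum = 607 mod 256 = 95; odd-index sum = 392 mod 256 = 136 → 5f 88.
Outer hash (recomputed tag): even-index sum = 500 mod 256 = 244; odd-index sum = 523 mod 256 = 11 → f4 0b.
Recomputed tag = f40b; claimed = f48d → mismatch.

invalid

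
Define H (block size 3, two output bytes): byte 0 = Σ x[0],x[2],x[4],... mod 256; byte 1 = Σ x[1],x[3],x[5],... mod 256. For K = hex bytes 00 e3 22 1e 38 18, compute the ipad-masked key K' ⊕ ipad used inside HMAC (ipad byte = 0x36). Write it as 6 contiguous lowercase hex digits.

6c2f36

Key hex bytes 00 e3 22 1e 38 18 is 6 bytes > B = 3, so hash it first: H(key) = 5a 19, then zero-pad to 3 bytes: K' = 5a 19 00.
XOR each byte with 0x36: 5a⊕36=6c, 19⊕36=2f, 00⊕36=36.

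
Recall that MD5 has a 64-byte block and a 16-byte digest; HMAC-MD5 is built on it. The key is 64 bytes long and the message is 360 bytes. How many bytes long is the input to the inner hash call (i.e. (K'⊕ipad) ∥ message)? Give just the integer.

424

Key is 64 ≤ 64 bytes, zero-padded: |K'| = 64.
Inner input = (K'⊕ipad) ∥ m → 64 + 360 = 424 bytes.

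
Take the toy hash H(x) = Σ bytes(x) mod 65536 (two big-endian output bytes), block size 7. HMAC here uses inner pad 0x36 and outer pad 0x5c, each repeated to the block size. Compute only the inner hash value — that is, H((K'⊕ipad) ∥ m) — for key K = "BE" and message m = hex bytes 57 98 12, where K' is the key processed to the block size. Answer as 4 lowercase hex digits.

Key "BE" = 42 45 is 2 bytes ≤ B = 7; zero-pad to 7 bytes: K' = 42 45 00 00 00 00 00.
K' ⊕ ipad = 74 73 36 36 36 36 36.
Inner input = 74 73 36 36 36 36 36 ∥ 57 98 12.
Inner hash: sum = 116+115+54+54+54+54+54+87+152+18 = 758 → 02 f6.

02f6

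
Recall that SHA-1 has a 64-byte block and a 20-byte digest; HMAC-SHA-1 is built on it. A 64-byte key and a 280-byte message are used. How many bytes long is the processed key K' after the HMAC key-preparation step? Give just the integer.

64

Key is 64 ≤ 64 bytes, zero-padded: |K'| = 64.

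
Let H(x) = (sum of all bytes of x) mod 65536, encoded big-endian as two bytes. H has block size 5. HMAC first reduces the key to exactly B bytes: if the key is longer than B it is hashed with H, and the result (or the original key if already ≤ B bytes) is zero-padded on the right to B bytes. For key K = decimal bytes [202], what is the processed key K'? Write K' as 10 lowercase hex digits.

ca00000000

Key decimal bytes [202] = ca is 1 byte ≤ B = 5; zero-pad to 5 bytes: K' = ca 00 00 00 00.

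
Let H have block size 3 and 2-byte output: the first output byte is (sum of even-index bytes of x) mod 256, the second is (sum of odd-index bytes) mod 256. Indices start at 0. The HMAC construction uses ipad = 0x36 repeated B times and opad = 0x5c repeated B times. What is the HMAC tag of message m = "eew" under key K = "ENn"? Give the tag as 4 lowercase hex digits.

Key "ENn" = 45 4e 6e is exactly B = 3 bytes: K' = 45 4e 6e.
K' ⊕ ipad = 73 78 58.  K' ⊕ opad = 19 12 32.
Inner input = (K'⊕ipad) ∥ m = 73 78 58 ∥ 65 65 77.
Inner hash: even-index sum = 304 mod 256 = 48; odd-index sum = 340 mod 256 = 84 → 30 54.
Outer input = (K'⊕opad) ∥ inner = 19 12 32 ∥ 30 54.
Outer hash (tag): even-index sum = 159 mod 256 = 159; odd-index sum = 66 mod 256 = 66 → 9f 42.

9f42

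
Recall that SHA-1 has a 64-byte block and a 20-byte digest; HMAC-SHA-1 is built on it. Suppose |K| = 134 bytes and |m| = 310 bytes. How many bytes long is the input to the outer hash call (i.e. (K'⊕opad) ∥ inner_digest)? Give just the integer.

Key is 134 > 64 bytes, so it is hashed to 20 bytes then zero-padded to 64: |K'| = 64.
Outer input = (K'⊕opad) ∥ H(inner) → 64 + 20 = 84 bytes.

84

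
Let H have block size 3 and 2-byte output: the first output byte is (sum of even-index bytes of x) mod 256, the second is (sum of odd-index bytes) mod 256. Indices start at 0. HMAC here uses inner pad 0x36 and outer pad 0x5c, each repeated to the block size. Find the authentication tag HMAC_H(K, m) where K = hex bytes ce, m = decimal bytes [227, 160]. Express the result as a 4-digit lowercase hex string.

Key hex bytes ce is 1 byte ≤ B = 3; zero-pad to 3 bytes: K' = ce 00 00.
K' ⊕ ipad = f8 36 36.  K' ⊕ opad = 92 5c 5c.
Inner input = (K'⊕ipad) ∥ m = f8 36 36 ∥ e3 a0.
Inner hash: even-index sum = 462 mod 256 = 206; odd-index sum = 281 mod 256 = 25 → ce 19.
Outer input = (K'⊕opad) ∥ inner = 92 5c 5c ∥ ce 19.
Outer hash (tag): even-index sum = 263 mod 256 = 7; odd-index sum = 298 mod 256 = 42 → 07 2a.

072a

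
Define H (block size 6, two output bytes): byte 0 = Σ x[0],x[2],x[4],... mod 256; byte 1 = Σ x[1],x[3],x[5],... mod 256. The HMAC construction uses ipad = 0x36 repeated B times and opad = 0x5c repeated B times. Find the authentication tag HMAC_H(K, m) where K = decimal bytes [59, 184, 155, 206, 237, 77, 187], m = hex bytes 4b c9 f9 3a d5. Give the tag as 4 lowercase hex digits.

Key decimal bytes [59, 184, 155, 206, 237, 77, 187] = 3b b8 9b ce ed 4d bb is 7 bytes > B = 6, so hash it first: H(key) = 7e d3, then zero-pad to 6 bytes: K' = 7e d3 00 00 00 00.
K' ⊕ ipad = 48 e5 36 36 36 36.  K' ⊕ opad = 22 8f 5c 5c 5c 5c.
Inner input = (K'⊕ipad) ∥ m = 48 e5 36 36 36 36 ∥ 4b c9 f9 3a d5.
Inner hash: even-index sum = 717 mod 256 = 205; odd-index sum = 596 mod 256 = 84 → cd 54.
Outer input = (K'⊕opad) ∥ inner = 22 8f 5c 5c 5c 5c ∥ cd 54.
Outer hash (tag): even-index sum = 423 mod 256 = 167; odd-index sum = 411 mod 256 = 155 → a7 9b.

a79b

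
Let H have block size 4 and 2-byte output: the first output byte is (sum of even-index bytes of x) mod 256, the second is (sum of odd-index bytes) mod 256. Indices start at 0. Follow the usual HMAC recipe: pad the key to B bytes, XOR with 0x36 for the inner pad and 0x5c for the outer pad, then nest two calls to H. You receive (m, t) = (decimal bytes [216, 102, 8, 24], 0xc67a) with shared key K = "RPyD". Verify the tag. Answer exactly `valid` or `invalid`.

valid

Key "RPyD" = 52 50 79 44 is exactly B = 4 bytes: K' = 52 50 79 44.
K' ⊕ ipad = 64 66 4f 72; K' ⊕ opad = 0e 0c 25 18.
Inner hash: even-index sum = 403 mod 256 = 147; odd-index sum = 342 mod 256 = 86 → 93 56.
Outer hash (recomputed tag): even-index sum = 198 mod 256 = 198; odd-index sum = 122 mod 256 = 122 → c6 7a.
Recomputed tag = c67a; claimed = c67a → match.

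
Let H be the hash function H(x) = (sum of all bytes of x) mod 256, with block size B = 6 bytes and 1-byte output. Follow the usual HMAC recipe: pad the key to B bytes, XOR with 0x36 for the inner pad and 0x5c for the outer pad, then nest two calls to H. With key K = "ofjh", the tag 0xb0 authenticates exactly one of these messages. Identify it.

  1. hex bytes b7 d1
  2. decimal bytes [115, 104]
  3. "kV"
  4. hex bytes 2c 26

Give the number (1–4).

Key "ofjh" = 6f 66 6a 68 is 4 bytes ≤ B = 6; zero-pad to 6 bytes: K' = 6f 66 6a 68 00 00.
K' ⊕ ipad = 59 50 5c 5e 36 36; K' ⊕ opad = 33 3a 36 34 5c 5c.
m1: inner = H(59 50 5c 5e 36 36 b7 d1) = 57; tag = H(33 3a 36 34 5c 5c 57) = e6
m2: inner = H(59 50 5c 5e 36 36 73 68) = aa; tag = H(33 3a 36 34 5c 5c aa) = 39
m3: inner = H(59 50 5c 5e 36 36 6b 56) = 90; tag = H(33 3a 36 34 5c 5c 90) = 1f
m4: inner = H(59 50 5c 5e 36 36 2c 26) = 21; tag = H(33 3a 36 34 5c 5c 21) = b0 ← matches

4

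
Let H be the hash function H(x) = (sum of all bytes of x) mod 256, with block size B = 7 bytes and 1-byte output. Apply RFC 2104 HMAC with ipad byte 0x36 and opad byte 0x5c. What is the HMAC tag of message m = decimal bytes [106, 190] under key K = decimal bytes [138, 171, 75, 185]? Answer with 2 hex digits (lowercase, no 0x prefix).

0c

Key decimal bytes [138, 171, 75, 185] = 8a ab 4b b9 is 4 bytes ≤ B = 7; zero-pad to 7 bytes: K' = 8a ab 4b b9 00 00 00.
K' ⊕ ipad = bc 9d 7d 8f 36 36 36.  K' ⊕ opad = d6 f7 17 e5 5c 5c 5c.
Inner input = (K'⊕ipad) ∥ m = bc 9d 7d 8f 36 36 36 ∥ 6a be.
Inner hash: sum = 188+157+125+143+54+54+54+106+190 = 1071; mod 256 = 47 → 2f.
Outer input = (K'⊕opad) ∥ inner = d6 f7 17 e5 5c 5c 5c ∥ 2f.
Outer hash (tag): sum = 214+247+23+229+92+92+92+47 = 1036; mod 256 = 12 → 0c.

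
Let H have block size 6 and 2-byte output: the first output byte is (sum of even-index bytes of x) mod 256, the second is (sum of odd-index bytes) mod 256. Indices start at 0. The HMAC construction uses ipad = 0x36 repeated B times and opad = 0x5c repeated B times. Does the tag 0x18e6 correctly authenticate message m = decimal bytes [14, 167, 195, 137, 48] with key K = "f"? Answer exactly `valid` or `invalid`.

invalid

Key "f" = 66 is 1 byte ≤ B = 6; zero-pad to 6 bytes: K' = 66 00 00 00 00 00.
K' ⊕ ipad = 50 36 36 36 36 36; K' ⊕ opad = 3a 5c 5c 5c 5c 5c.
Inner hash: even-index sum = 445 mod 256 = 189; odd-index sum = 466 mod 256 = 210 → bd d2.
Outer hash (recomputed tag): even-index sum = 431 mod 256 = 175; odd-index sum = 486 mod 256 = 230 → af e6.
Recomputed tag = afe6; claimed = 18e6 → mismatch.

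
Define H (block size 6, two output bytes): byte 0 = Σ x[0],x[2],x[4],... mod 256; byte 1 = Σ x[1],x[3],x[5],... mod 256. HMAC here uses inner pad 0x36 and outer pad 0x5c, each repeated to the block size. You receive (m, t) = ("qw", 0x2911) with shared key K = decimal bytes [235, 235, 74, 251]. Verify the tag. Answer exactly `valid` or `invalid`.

valid

Key decimal bytes [235, 235, 74, 251] = eb eb 4a fb is 4 bytes ≤ B = 6; zero-pad to 6 bytes: K' = eb eb 4a fb 00 00.
K' ⊕ ipad = dd dd 7c cd 36 36; K' ⊕ opad = b7 b7 16 a7 5c 5c.
Inner hash: even-index sum = 512 mod 256 = 0; odd-index sum = 599 mod 256 = 87 → 00 57.
Outer hash (recomputed tag): even-index sum = 297 mod 256 = 41; odd-index sum = 529 mod 256 = 17 → 29 11.
Recomputed tag = 2911; claimed = 2911 → match.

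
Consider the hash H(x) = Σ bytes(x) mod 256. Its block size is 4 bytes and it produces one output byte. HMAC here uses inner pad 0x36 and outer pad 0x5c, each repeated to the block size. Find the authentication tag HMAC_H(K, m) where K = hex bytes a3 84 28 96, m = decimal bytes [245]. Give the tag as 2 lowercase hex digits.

Key hex bytes a3 84 28 96 is exactly B = 4 bytes: K' = a3 84 28 96.
K' ⊕ ipad = 95 b2 1e a0.  K' ⊕ opad = ff d8 74 ca.
Inner input = (K'⊕ipad) ∥ m = 95 b2 1e a0 ∥ f5.
Inner hash: sum = 149+178+30+160+245 = 762; mod 256 = 250 → fa.
Outer input = (K'⊕opad) ∥ inner = ff d8 74 ca ∥ fa.
Outer hash (tag): sum = 255+216+116+202+250 = 1039; mod 256 = 15 → 0f.

0f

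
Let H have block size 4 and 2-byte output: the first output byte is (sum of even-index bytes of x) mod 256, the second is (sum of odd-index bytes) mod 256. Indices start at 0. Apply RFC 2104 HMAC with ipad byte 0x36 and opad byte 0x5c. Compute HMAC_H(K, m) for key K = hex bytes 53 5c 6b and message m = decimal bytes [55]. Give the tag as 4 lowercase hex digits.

Key hex bytes 53 5c 6b is 3 bytes ≤ B = 4; zero-pad to 4 bytes: K' = 53 5c 6b 00.
K' ⊕ ipad = 65 6a 5d 36.  K' ⊕ opad = 0f 00 37 5c.
Inner input = (K'⊕ipad) ∥ m = 65 6a 5d 36 ∥ 37.
Inner hash: even-index sum = 249 mod 256 = 249; odd-index sum = 160 mod 256 = 160 → f9 a0.
Outer input = (K'⊕opad) ∥ inner = 0f 00 37 5c ∥ f9 a0.
Outer hash (tag): even-index sum = 319 mod 256 = 63; odd-index sum = 252 mod 256 = 252 → 3f fc.

3ffc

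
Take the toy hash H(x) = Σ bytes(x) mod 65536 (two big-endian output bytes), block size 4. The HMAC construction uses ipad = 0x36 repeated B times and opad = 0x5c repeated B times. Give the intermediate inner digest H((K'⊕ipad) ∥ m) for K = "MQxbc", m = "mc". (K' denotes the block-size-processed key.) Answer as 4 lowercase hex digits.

Key "MQxbc" = 4d 51 78 62 63 is 5 bytes > B = 4, so hash it first: H(key) = 01 db, then zero-pad to 4 bytes: K' = 01 db 00 00.
K' ⊕ ipad = 37 ed 36 36.
Inner input = 37 ed 36 36 ∥ 6d 63.
Inner hash: sum = 55+237+54+54+109+99 = 608 → 02 60.

0260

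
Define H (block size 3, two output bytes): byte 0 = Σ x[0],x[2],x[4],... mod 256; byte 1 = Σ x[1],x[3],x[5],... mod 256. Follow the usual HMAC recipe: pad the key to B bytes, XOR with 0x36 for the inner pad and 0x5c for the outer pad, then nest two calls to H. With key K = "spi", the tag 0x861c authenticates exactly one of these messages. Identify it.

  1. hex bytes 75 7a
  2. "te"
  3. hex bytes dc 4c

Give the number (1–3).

3

Key "spi" = 73 70 69 is exactly B = 3 bytes: K' = 73 70 69.
K' ⊕ ipad = 45 46 5f; K' ⊕ opad = 2f 2c 35.
m1: inner = H(45 46 5f 75 7a) = 1e bb; tag = H(2f 2c 35 1e bb) = 1f4a
m2: inner = H(45 46 5f 74 65) = 09 ba; tag = H(2f 2c 35 09 ba) = 1e35
m3: inner = H(45 46 5f dc 4c) = f0 22; tag = H(2f 2c 35 f0 22) = 861c ← matches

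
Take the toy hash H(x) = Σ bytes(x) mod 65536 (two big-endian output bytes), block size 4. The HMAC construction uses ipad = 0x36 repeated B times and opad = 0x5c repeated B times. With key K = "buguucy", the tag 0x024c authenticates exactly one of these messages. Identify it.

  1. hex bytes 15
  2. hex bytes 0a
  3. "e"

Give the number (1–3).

2

Key "buguucy" = 62 75 67 75 75 63 79 is 7 bytes > B = 4, so hash it first: H(key) = 03 04, then zero-pad to 4 bytes: K' = 03 04 00 00.
K' ⊕ ipad = 35 32 36 36; K' ⊕ opad = 5f 58 5c 5c.
m1: inner = H(35 32 36 36 15) = 00 e8; tag = H(5f 58 5c 5c 00 e8) = 0257
m2: inner = H(35 32 36 36 0a) = 00 dd; tag = H(5f 58 5c 5c 00 dd) = 024c ← matches
m3: inner = H(35 32 36 36 65) = 01 38; tag = H(5f 58 5c 5c 01 38) = 01a8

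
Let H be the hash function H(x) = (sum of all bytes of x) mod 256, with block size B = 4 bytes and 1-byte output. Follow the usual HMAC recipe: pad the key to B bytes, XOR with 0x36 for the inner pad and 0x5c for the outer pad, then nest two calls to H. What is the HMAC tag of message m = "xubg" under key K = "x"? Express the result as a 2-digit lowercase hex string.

de

Key "x" = 78 is 1 byte ≤ B = 4; zero-pad to 4 bytes: K' = 78 00 00 00.
K' ⊕ ipad = 4e 36 36 36.  K' ⊕ opad = 24 5c 5c 5c.
Inner input = (K'⊕ipad) ∥ m = 4e 36 36 36 ∥ 78 75 62 67.
Inner hash: sum = 78+54+54+54+120+117+98+103 = 678; mod 256 = 166 → a6.
Outer input = (K'⊕opad) ∥ inner = 24 5c 5c 5c ∥ a6.
Outer hash (tag): sum = 36+92+92+92+166 = 478; mod 256 = 222 → de.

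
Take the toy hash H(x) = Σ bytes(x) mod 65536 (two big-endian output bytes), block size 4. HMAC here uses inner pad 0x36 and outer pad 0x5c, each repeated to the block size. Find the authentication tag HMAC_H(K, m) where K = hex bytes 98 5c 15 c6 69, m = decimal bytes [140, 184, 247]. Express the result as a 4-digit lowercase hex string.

Key hex bytes 98 5c 15 c6 69 is 5 bytes > B = 4, so hash it first: H(key) = 02 38, then zero-pad to 4 bytes: K' = 02 38 00 00.
K' ⊕ ipad = 34 0e 36 36.  K' ⊕ opad = 5e 64 5c 5c.
Inner input = (K'⊕ipad) ∥ m = 34 0e 36 36 ∥ 8c b8 f7.
Inner hash: sum = 52+14+54+54+140+184+247 = 745 → 02 e9.
Outer input = (K'⊕opad) ∥ inner = 5e 64 5c 5c ∥ 02 e9.
Outer hash (tag): sum = 94+100+92+92+2+233 = 613 → 02 65.

0265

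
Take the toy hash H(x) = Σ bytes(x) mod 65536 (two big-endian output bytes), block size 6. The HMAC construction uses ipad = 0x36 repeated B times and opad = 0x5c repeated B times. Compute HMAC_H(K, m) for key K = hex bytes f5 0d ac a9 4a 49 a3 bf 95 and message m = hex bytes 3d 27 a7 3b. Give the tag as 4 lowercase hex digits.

02af

Key hex bytes f5 0d ac a9 4a 49 a3 bf 95 is 9 bytes > B = 6, so hash it first: H(key) = 04 e1, then zero-pad to 6 bytes: K' = 04 e1 00 00 00 00.
K' ⊕ ipad = 32 d7 36 36 36 36.  K' ⊕ opad = 58 bd 5c 5c 5c 5c.
Inner input = (K'⊕ipad) ∥ m = 32 d7 36 36 36 36 ∥ 3d 27 a7 3b.
Inner hash: sum = 50+215+54+54+54+54+61+39+167+59 = 807 → 03 27.
Outer input = (K'⊕opad) ∥ inner = 58 bd 5c 5c 5c 5c ∥ 03 27.
Outer hash (tag): sum = 88+189+92+92+92+92+3+39 = 687 → 02 af.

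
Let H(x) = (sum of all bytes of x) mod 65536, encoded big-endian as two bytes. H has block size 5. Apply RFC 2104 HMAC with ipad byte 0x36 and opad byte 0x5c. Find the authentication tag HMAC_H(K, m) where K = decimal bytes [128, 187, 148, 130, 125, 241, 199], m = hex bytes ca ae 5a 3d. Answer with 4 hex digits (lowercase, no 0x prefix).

Key decimal bytes [128, 187, 148, 130, 125, 241, 199] = 80 bb 94 82 7d f1 c7 is 7 bytes > B = 5, so hash it first: H(key) = 04 86, then zero-pad to 5 bytes: K' = 04 86 00 00 00.
K' ⊕ ipad = 32 b0 36 36 36.  K' ⊕ opad = 58 da 5c 5c 5c.
Inner input = (K'⊕ipad) ∥ m = 32 b0 36 36 36 ∥ ca ae 5a 3d.
Inner hash: sum = 50+176+54+54+54+202+174+90+61 = 915 → 03 93.
Outer input = (K'⊕opad) ∥ inner = 58 da 5c 5c 5c ∥ 03 93.
Outer hash (tag): sum = 88+218+92+92+92+3+147 = 732 → 02 dc.

02dc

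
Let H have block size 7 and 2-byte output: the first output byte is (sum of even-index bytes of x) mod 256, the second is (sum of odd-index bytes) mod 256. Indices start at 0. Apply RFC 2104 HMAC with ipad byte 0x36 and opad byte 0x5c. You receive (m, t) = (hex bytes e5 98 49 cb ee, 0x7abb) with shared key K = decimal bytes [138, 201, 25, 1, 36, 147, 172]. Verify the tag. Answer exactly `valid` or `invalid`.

Key decimal bytes [138, 201, 25, 1, 36, 147, 172] = 8a c9 19 01 24 93 ac is exactly B = 7 bytes: K' = 8a c9 19 01 24 93 ac.
K' ⊕ ipad = bc ff 2f 37 12 a5 9a; K' ⊕ opad = d6 95 45 5d 78 cf f0.
Inner hash: even-index sum = 762 mod 256 = 250; odd-index sum = 1015 mod 256 = 247 → fa f7.
Outer hash (recomputed tag): even-index sum = 890 mod 256 = 122; odd-index sum = 699 mod 256 = 187 → 7a bb.
Recomputed tag = 7abb; claimed = 7abb → match.

valid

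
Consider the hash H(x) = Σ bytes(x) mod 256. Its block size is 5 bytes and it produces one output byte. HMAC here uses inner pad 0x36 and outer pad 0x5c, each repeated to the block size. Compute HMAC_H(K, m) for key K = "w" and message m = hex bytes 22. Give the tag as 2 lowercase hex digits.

Key "w" = 77 is 1 byte ≤ B = 5; zero-pad to 5 bytes: K' = 77 00 00 00 00.
K' ⊕ ipad = 41 36 36 36 36.  K' ⊕ opad = 2b 5c 5c 5c 5c.
Inner input = (K'⊕ipad) ∥ m = 41 36 36 36 36 ∥ 22.
Inner hash: sum = 65+54+54+54+54+34 = 315; mod 256 = 59 → 3b.
Outer input = (K'⊕opad) ∥ inner = 2b 5c 5c 5c 5c ∥ 3b.
Outer hash (tag): sum = 43+92+92+92+92+59 = 470; mod 256 = 214 → d6.

d6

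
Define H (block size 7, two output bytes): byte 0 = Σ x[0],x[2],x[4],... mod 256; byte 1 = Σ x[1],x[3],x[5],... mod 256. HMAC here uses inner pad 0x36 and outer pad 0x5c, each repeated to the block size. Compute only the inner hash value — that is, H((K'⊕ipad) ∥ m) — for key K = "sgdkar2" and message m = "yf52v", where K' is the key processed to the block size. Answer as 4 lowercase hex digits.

Key "sgdkar2" = 73 67 64 6b 61 72 32 is exactly B = 7 bytes: K' = 73 67 64 6b 61 72 32.
K' ⊕ ipad = 45 51 52 5d 57 44 04.
Inner input = 45 51 52 5d 57 44 04 ∥ 79 66 35 32 76.
Inner hash: even-index sum = 394 mod 256 = 138; odd-index sum = 534 mod 256 = 22 → 8a 16.

8a16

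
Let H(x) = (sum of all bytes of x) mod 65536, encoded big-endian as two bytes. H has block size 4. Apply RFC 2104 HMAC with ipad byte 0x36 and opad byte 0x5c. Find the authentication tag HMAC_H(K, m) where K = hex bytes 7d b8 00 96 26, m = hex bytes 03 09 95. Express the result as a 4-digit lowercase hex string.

01cf

Key hex bytes 7d b8 00 96 26 is 5 bytes > B = 4, so hash it first: H(key) = 01 f1, then zero-pad to 4 bytes: K' = 01 f1 00 00.
K' ⊕ ipad = 37 c7 36 36.  K' ⊕ opad = 5d ad 5c 5c.
Inner input = (K'⊕ipad) ∥ m = 37 c7 36 36 ∥ 03 09 95.
Inner hash: sum = 55+199+54+54+3+9+149 = 523 → 02 0b.
Outer input = (K'⊕opad) ∥ inner = 5d ad 5c 5c ∥ 02 0b.
Outer hash (tag): sum = 93+173+92+92+2+11 = 463 → 01 cf.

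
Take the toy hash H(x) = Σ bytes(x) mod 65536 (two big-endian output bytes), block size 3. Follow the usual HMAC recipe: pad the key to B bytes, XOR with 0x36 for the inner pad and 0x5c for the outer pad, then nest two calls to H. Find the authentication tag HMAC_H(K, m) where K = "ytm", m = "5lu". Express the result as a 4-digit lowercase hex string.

0082

Key "ytm" = 79 74 6d is exactly B = 3 bytes: K' = 79 74 6d.
K' ⊕ ipad = 4f 42 5b.  K' ⊕ opad = 25 28 31.
Inner input = (K'⊕ipad) ∥ m = 4f 42 5b ∥ 35 6c 75.
Inner hash: sum = 79+66+91+53+108+117 = 514 → 02 02.
Outer input = (K'⊕opad) ∥ inner = 25 28 31 ∥ 02 02.
Outer hash (tag): sum = 37+40+49+2+2 = 130 → 00 82.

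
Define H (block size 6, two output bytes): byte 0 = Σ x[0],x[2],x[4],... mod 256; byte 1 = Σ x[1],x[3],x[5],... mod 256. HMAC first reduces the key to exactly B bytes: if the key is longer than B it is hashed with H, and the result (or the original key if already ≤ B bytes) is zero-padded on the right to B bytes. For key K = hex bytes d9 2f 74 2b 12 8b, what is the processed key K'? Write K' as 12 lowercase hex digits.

Key hex bytes d9 2f 74 2b 12 8b is exactly B = 6 bytes: K' = d9 2f 74 2b 12 8b.

d92f742b128b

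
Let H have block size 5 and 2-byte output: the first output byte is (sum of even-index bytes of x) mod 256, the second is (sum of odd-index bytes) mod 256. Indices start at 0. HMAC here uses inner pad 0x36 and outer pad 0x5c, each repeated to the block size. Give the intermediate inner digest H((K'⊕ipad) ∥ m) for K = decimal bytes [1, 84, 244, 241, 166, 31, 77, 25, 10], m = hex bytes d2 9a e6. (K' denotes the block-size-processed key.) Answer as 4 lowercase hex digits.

ca39

Key decimal bytes [1, 84, 244, 241, 166, 31, 77, 25, 10] = 01 54 f4 f1 a6 1f 4d 19 0a is 9 bytes > B = 5, so hash it first: H(key) = f2 7d, then zero-pad to 5 bytes: K' = f2 7d 00 00 00.
K' ⊕ ipad = c4 4b 36 36 36.
Inner input = c4 4b 36 36 36 ∥ d2 9a e6.
Inner hash: even-index sum = 458 mod 256 = 202; odd-index sum = 569 mod 256 = 57 → ca 39.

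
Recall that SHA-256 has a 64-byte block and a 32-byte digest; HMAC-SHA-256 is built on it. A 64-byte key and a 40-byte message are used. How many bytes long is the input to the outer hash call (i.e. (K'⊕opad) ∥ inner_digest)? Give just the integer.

96

Key is 64 ≤ 64 bytes, zero-padded: |K'| = 64.
Outer input = (K'⊕opad) ∥ H(inner) → 64 + 32 = 96 bytes.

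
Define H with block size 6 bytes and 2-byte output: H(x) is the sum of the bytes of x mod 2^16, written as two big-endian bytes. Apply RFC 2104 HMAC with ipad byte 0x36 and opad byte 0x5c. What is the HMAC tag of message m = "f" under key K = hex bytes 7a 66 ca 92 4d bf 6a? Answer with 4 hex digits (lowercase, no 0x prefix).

Key hex bytes 7a 66 ca 92 4d bf 6a is 7 bytes > B = 6, so hash it first: H(key) = 03 b2, then zero-pad to 6 bytes: K' = 03 b2 00 00 00 00.
K' ⊕ ipad = 35 84 36 36 36 36.  K' ⊕ opad = 5f ee 5c 5c 5c 5c.
Inner input = (K'⊕ipad) ∥ m = 35 84 36 36 36 36 ∥ 66.
Inner hash: sum = 53+132+54+54+54+54+102 = 503 → 01 f7.
Outer input = (K'⊕opad) ∥ inner = 5f ee 5c 5c 5c 5c ∥ 01 f7.
Outer hash (tag): sum = 95+238+92+92+92+92+1+247 = 949 → 03 b5.

03b5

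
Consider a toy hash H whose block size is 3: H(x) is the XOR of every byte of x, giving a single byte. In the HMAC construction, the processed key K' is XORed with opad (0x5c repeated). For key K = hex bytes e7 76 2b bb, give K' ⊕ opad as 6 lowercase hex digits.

Key hex bytes e7 76 2b bb is 4 bytes > B = 3, so hash it first: H(key) = 01, then zero-pad to 3 bytes: K' = 01 00 00.
XOR each byte with 0x5c: 01⊕5c=5d, 00⊕5c=5c, 00⊕5c=5c.

5d5c5c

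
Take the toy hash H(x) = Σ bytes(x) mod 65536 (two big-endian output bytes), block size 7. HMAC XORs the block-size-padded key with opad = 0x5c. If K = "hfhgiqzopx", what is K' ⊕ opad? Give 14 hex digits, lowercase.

Key "hfhgiqzopx" = 68 66 68 67 69 71 7a 6f 70 78 is 10 bytes > B = 7, so hash it first: H(key) = 04 48, then zero-pad to 7 bytes: K' = 04 48 00 00 00 00 00.
XOR each byte with 0x5c: 04⊕5c=58, 48⊕5c=14, 00⊕5c=5c, 00⊕5c=5c, 00⊕5c=5c, 00⊕5c=5c, 00⊕5c=5c.

58145c5c5c5c5c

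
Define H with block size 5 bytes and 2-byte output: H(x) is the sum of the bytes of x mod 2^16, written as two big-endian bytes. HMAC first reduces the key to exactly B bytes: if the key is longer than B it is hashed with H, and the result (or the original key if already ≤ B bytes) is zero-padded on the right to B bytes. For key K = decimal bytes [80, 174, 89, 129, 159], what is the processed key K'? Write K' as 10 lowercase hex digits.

50ae59819f

Key decimal bytes [80, 174, 89, 129, 159] = 50 ae 59 81 9f is exactly B = 5 bytes: K' = 50 ae 59 81 9f.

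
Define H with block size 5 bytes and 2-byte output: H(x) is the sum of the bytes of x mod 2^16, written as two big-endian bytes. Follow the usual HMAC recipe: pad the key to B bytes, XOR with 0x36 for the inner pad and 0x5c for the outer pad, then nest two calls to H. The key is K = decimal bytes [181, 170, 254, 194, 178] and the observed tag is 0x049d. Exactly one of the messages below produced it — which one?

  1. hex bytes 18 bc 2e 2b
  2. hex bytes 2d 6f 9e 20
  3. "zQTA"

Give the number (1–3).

Key decimal bytes [181, 170, 254, 194, 178] = b5 aa fe c2 b2 is exactly B = 5 bytes: K' = b5 aa fe c2 b2.
K' ⊕ ipad = 83 9c c8 f4 84; K' ⊕ opad = e9 f6 a2 9e ee.
m1: inner = H(83 9c c8 f4 84 18 bc 2e 2b) = 04 8c; tag = H(e9 f6 a2 9e ee 04 8c) = 049d ← matches
m2: inner = H(83 9c c8 f4 84 2d 6f 9e 20) = 04 b9; tag = H(e9 f6 a2 9e ee 04 b9) = 04ca
m3: inner = H(83 9c c8 f4 84 7a 51 54 41) = 04 bf; tag = H(e9 f6 a2 9e ee 04 bf) = 04d0

1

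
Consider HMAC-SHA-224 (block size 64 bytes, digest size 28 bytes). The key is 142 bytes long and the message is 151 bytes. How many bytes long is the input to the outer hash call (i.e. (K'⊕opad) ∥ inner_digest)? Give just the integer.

92

Key is 142 > 64 bytes, so it is hashed to 28 bytes then zero-padded to 64: |K'| = 64.
Outer input = (K'⊕opad) ∥ H(inner) → 64 + 28 = 92 bytes.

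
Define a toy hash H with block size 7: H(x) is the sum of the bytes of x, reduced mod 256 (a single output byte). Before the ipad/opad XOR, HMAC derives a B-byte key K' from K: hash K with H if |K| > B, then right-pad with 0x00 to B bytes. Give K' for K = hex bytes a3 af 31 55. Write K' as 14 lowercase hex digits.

Key hex bytes a3 af 31 55 is 4 bytes ≤ B = 7; zero-pad to 7 bytes: K' = a3 af 31 55 00 00 00.

a3af3155000000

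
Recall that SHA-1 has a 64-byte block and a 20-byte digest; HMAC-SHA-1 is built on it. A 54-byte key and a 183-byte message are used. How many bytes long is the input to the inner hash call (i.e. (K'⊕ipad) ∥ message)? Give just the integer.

Key is 54 ≤ 64 bytes, zero-padded: |K'| = 64.
Inner input = (K'⊕ipad) ∥ m → 64 + 183 = 247 bytes.

247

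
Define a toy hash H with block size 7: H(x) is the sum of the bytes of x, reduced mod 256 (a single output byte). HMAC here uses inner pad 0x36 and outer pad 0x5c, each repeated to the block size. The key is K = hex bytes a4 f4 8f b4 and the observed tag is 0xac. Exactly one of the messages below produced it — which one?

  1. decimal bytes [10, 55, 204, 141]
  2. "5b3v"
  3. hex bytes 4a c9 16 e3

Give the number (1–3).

Key hex bytes a4 f4 8f b4 is 4 bytes ≤ B = 7; zero-pad to 7 bytes: K' = a4 f4 8f b4 00 00 00.
K' ⊕ ipad = 92 c2 b9 82 36 36 36; K' ⊕ opad = f8 a8 d3 e8 5c 5c 5c.
m1: inner = H(92 c2 b9 82 36 36 36 0a 37 cc 8d) = cb; tag = H(f8 a8 d3 e8 5c 5c 5c cb) = 3a
m2: inner = H(92 c2 b9 82 36 36 36 35 62 33 76) = 71; tag = H(f8 a8 d3 e8 5c 5c 5c 71) = e0
m3: inner = H(92 c2 b9 82 36 36 36 4a c9 16 e3) = 3d; tag = H(f8 a8 d3 e8 5c 5c 5c 3d) = ac ← matches

3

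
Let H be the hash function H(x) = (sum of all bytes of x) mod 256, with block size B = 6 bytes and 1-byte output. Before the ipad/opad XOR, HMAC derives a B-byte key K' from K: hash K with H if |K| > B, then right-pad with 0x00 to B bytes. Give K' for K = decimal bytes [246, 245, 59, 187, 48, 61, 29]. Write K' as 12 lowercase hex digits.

|K| = 7 > B = 6, so first hash the key.
H(K): sum = 246+245+59+187+48+61+29 = 875; mod 256 = 107 → 6b.
Zero-pad H(K) = 6b to 6 bytes: K' = 6b 00 00 00 00 00.

6b0000000000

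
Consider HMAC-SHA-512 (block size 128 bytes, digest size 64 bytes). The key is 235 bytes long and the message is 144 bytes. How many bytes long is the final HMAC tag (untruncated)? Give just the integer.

The tag is one SHA-512 digest: 64 bytes.

64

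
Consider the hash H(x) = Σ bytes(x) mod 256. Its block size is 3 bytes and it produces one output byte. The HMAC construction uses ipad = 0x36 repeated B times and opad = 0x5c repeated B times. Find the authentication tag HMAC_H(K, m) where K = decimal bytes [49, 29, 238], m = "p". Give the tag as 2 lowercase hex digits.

da

Key decimal bytes [49, 29, 238] = 31 1d ee is exactly B = 3 bytes: K' = 31 1d ee.
K' ⊕ ipad = 07 2b d8.  K' ⊕ opad = 6d 41 b2.
Inner input = (K'⊕ipad) ∥ m = 07 2b d8 ∥ 70.
Inner hash: sum = 7+43+216+112 = 378; mod 256 = 122 → 7a.
Outer input = (K'⊕opad) ∥ inner = 6d 41 b2 ∥ 7a.
Outer hash (tag): sum = 109+65+178+122 = 474; mod 256 = 218 → da.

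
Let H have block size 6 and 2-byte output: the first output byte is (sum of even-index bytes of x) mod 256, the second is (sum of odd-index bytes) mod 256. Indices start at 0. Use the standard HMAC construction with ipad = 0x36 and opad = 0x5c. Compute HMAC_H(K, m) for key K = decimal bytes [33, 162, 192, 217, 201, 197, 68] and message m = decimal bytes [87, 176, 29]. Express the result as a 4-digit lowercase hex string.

Key decimal bytes [33, 162, 192, 217, 201, 197, 68] = 21 a2 c0 d9 c9 c5 44 is 7 bytes > B = 6, so hash it first: H(key) = ee 40, then zero-pad to 6 bytes: K' = ee 40 00 00 00 00.
K' ⊕ ipad = d8 76 36 36 36 36.  K' ⊕ opad = b2 1c 5c 5c 5c 5c.
Inner input = (K'⊕ipad) ∥ m = d8 76 36 36 36 36 ∥ 57 b0 1d.
Inner hash: even-index sum = 440 mod 256 = 184; odd-index sum = 402 mod 256 = 146 → b8 92.
Outer input = (K'⊕opad) ∥ inner = b2 1c 5c 5c 5c 5c ∥ b8 92.
Outer hash (tag): even-index sum = 546 mod 256 = 34; odd-index sum = 358 mod 256 = 102 → 22 66.

2266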